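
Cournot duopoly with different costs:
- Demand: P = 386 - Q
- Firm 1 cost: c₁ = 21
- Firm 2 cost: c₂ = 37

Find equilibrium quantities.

q₁* = 127.0, q₂* = 111.0

Work:
Reaction: q₁ = (386 - 21 - q₂)/2
Reaction: q₂ = (386 - 37 - q₁)/2
Solve simultaneously:
q₁* = (386 - 2×21 + 37)/3 = 127.0
q₂* = (386 - 2×37 + 21)/3 = 111.0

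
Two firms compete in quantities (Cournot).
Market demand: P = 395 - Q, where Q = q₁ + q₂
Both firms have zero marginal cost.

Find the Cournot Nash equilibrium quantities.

q₁* = q₂* = 131.67; P* = 131.67

Work:
Profit: π_i = P·q_i = (a - q_i - q_j)·q_i
FOC: ∂π_i/∂q_i = a - 2q_i - q_j = 0
Reaction function: q_i = (395 - q_j)/2
Symmetry: q* = 395/3 = 131.67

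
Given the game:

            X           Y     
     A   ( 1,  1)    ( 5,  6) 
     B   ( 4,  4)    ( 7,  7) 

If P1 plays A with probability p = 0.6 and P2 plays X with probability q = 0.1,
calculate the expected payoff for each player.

E[P1] = 5.44, E[P2] = 5.98

Work:
E[P1] = p·q·π₁(A,X) + p·(1-q)·π₁(A,Y) + (1-p)·q·π₁(B,X) + (1-p)·(1-q)·π₁(B,Y)
= 0.6·0.1·1 + 0.6·0.9·5 + 0.4·0.1·4 + 0.4·0.9·7
= 5.44

E[P2] = 5.98 (similar calculation)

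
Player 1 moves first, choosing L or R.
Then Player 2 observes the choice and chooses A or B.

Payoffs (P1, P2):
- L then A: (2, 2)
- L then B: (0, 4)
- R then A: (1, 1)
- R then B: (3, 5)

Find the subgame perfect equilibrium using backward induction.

P1 plays R, P2 plays B after L and B after R; Payoff (3, 5)

Work:
Backward induction:
After L: P2 chooses B → P1 gets 0
After R: P2 chooses B → P1 gets 3
P1 chooses R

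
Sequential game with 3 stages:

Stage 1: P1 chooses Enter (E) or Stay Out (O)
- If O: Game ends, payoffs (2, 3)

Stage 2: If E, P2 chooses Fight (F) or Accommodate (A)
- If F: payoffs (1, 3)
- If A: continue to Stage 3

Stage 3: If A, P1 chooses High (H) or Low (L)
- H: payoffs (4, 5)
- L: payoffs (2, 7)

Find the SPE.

SPE: (E, A, H); Outcome (4, 5)

Work:
Stage 3: P1 chooses H (4 vs 2)
Stage 2: P2: F->3, A->5 (anticipating H). Choose A
Stage 1: P1: O->2, E->4 (anticipating A, H). Choose E
SPE path: E -> A -> H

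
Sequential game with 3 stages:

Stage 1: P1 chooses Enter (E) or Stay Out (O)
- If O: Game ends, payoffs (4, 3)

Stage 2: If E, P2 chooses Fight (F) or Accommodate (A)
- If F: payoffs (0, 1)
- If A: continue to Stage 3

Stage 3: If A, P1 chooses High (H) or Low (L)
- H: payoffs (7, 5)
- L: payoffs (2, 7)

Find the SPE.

SPE: (E, A, H); Outcome (7, 5)

Work:
Stage 3: P1 chooses H (7 vs 2)
Stage 2: P2: F->1, A->5 (anticipating H). Choose A
Stage 1: P1: O->4, E->7 (anticipating A, H). Choose E
SPE path: E -> A -> H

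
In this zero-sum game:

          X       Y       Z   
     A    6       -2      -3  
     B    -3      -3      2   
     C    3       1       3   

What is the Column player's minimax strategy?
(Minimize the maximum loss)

Column should play Y, value = 1

Work:
Column player minimizes Row's maximum payoff:
Column X: max payoff to Row = 6
Column Y: max payoff to Row = 1
Column Z: max payoff to Row = 3
Minimum is 1, achieved by column Y.
Minimax strategy: Y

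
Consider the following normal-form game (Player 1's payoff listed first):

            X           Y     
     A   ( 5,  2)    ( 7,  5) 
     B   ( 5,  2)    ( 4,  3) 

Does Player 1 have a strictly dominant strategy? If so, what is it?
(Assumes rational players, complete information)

No strictly dominant strategy exists for Player 1

Work:
A strategy strictly dominates another if it gives a strictly higher payoff against every opponent action. Compare each pair of P1's strategies column-by-column:
  A vs B: [5 vs 5, 7 vs 4] → A does not strictly dominate B (column X: 5 ≤ 5)
  B vs A: [5 vs 5, 4 vs 7] → B does not strictly dominate A (column X: 5 ≤ 5)
No single strategy strictly dominates all others → no strictly dominant strategy.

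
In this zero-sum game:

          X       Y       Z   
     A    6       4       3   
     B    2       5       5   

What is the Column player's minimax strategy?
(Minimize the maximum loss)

Column should play Y or Z (all achieve the minimum), value = 5

Work:
Column player minimizes Row's maximum payoff:
Column X: max payoff to Row = 6
Column Y: max payoff to Row = 5
Column Z: max payoff to Row = 5
Minimum is 5, achieved by columns Y, Z (tied).
Each of Y or Z is a minimax strategy.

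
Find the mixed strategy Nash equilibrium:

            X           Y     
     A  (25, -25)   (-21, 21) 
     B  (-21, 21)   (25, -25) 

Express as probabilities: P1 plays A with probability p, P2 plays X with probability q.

p = 0.5, q = 0.5

Work:
Find probabilities that make opponent indifferent:
P2 chooses q to make P1 indifferent between A and B
P1 chooses p to make P2 indifferent between X and Y
Mixed NE: P1 plays (A: 0.5, B: 0.5), P2 plays (X: 0.5, Y: 0.5)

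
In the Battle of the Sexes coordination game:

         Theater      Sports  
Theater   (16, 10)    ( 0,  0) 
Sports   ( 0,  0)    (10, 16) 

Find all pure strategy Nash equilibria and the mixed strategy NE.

Pure NE: (Theater, Theater) and (Sports, Sports); Mixed NE: p = 0.6154, q = 0.3846

Work:
Check pure NE:
(Theater, Theater): (16, 10) - no unilateral deviation beneficial
(Sports, Sports): (10, 16) - no unilateral deviation beneficial
Mixed NE: P1 plays Theater with p = 0.6154, P2 plays Theater with q = 0.3846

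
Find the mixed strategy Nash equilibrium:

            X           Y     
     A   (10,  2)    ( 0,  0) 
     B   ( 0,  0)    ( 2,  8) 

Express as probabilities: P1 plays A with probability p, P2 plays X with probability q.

p = 0.8, q = 0.1667

Work:
Find probabilities that make opponent indifferent:
P2 chooses q to make P1 indifferent between A and B
P1 chooses p to make P2 indifferent between X and Y
Mixed NE: P1 plays (A: 0.8, B: 0.2), P2 plays (X: 0.1667, Y: 0.8333)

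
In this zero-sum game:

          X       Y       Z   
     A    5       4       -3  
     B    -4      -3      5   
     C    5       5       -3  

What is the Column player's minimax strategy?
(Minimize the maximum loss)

Column should play X or Y or Z (all achieve the minimum), value = 5

Work:
Column player minimizes Row's maximum payoff:
Column X: max payoff to Row = 5
Column Y: max payoff to Row = 5
Column Z: max payoff to Row = 5
Minimum is 5, achieved by columns X, Y, Z (tied).
Each of X or Y or Z is a minimax strategy.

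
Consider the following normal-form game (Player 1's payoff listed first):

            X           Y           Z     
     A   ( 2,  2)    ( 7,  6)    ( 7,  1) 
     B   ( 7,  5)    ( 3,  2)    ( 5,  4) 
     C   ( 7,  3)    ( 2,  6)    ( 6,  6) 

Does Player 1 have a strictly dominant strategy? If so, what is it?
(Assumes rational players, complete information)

No strictly dominant strategy exists for Player 1

Work:
A strategy strictly dominates another if it gives a strictly higher payoff against every opponent action. Compare each pair of P1's strategies column-by-column:
  A vs B: [2 vs 7, 7 vs 3, 7 vs 5] → A does not strictly dominate B (column X: 2 ≤ 7)
  A vs C: [2 vs 7, 7 vs 2, 7 vs 6] → A does not strictly dominate C (column X: 2 ≤ 7)
  B vs A: [7 vs 2, 3 vs 7, 5 vs 7] → B does not strictly dominate A (column Y: 3 ≤ 7)
  B vs C: [7 vs 7, 3 vs 2, 5 vs 6] → B does not strictly dominate C (column X: 7 ≤ 7)
  C vs A: [7 vs 2, 2 vs 7, 6 vs 7] → C does not strictly dominate A (column Y: 2 ≤ 7)
  C vs B: [7 vs 7, 2 vs 3, 6 vs 5] → C does not strictly dominate B (column X: 7 ≤ 7)
No single strategy strictly dominates all others → no strictly dominant strategy.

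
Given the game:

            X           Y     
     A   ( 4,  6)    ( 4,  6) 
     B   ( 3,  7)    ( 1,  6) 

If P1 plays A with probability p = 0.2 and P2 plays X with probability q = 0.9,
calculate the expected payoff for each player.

E[P1] = 3.04, E[P2] = 6.72

Work:
E[P1] = p·q·π₁(A,X) + p·(1-q)·π₁(A,Y) + (1-p)·q·π₁(B,X) + (1-p)·(1-q)·π₁(B,Y)
= 0.2·0.9·4 + 0.2·0.1·4 + 0.8·0.9·3 + 0.8·0.1·1
= 3.04

E[P2] = 6.72 (similar calculation)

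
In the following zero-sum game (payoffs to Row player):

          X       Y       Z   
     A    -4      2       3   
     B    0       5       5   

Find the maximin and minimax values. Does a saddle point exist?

Maximin = 0, Minimax = 0, Saddle: True

Work:
Row minimums: [-4, 0] → maximin = 0
Column maximums: [0, 5, 5] → minimax = 0
Saddle point exists! Game value = 0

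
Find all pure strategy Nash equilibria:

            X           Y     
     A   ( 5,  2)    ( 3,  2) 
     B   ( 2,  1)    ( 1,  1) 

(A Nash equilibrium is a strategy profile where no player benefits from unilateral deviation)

Nash equilibrium: (A, X), (A, Y)

Work:
Best responses:
  P1 vs X: payoffs [5, 2] → best response A (payoff 5)
  P1 vs Y: payoffs [3, 1] → best response A (payoff 3)
  P2 vs A: payoffs [2, 2] → best response X/Y (payoff 2)
  P2 vs B: payoffs [1, 1] → best response X/Y (payoff 1)
Mutual best responses: (A,X), (A,Y) → Nash equilibria.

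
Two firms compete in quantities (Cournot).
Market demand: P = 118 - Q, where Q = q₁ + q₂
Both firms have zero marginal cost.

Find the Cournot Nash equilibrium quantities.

q₁* = q₂* = 39.33; P* = 39.33

Work:
Profit: π_i = P·q_i = (a - q_i - q_j)·q_i
FOC: ∂π_i/∂q_i = a - 2q_i - q_j = 0
Reaction function: q_i = (118 - q_j)/2
Symmetry: q* = 118/3 = 39.33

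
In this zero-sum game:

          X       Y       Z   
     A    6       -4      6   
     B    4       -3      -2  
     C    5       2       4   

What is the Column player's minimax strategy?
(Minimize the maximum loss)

Column should play Y, value = 2

Work:
Column player minimizes Row's maximum payoff:
Column X: max payoff to Row = 6
Column Y: max payoff to Row = 2
Column Z: max payoff to Row = 6
Minimum is 2, achieved by column Y.
Minimax strategy: Y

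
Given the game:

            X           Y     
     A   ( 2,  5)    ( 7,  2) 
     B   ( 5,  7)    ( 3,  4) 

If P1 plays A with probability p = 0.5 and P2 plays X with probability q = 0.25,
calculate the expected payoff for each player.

E[P1] = 4.625, E[P2] = 3.75

Work:
E[P1] = p·q·π₁(A,X) + p·(1-q)·π₁(A,Y) + (1-p)·q·π₁(B,X) + (1-p)·(1-q)·π₁(B,Y)
= 0.5·0.25·2 + 0.5·0.75·7 + 0.5·0.25·5 + 0.5·0.75·3
= 4.625

E[P2] = 3.75 (similar calculation)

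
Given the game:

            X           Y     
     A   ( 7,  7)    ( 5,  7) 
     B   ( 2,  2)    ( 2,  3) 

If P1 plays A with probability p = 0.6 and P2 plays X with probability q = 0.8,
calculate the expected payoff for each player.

E[P1] = 4.76, E[P2] = 5.08

Work:
E[P1] = p·q·π₁(A,X) + p·(1-q)·π₁(A,Y) + (1-p)·q·π₁(B,X) + (1-p)·(1-q)·π₁(B,Y)
= 0.6·0.8·7 + 0.6·0.2·5 + 0.4·0.8·2 + 0.4·0.2·2
= 4.76

E[P2] = 5.08 (similar calculation)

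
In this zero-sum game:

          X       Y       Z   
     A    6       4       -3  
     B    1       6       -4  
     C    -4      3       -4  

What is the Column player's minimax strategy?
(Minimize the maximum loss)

Column should play Z, value = -3

Work:
Column player minimizes Row's maximum payoff:
Column X: max payoff to Row = 6
Column Y: max payoff to Row = 6
Column Z: max payoff to Row = -3
Minimum is -3, achieved by column Z.
Minimax strategy: Z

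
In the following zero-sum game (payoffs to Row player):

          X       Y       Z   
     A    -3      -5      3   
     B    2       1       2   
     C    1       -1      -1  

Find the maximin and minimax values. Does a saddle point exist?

Maximin = 1, Minimax = 1, Saddle: True

Work:
Row minimums: [-5, 1, -1] → maximin = 1
Column maximums: [2, 1, 3] → minimax = 1
Saddle point exists! Game value = 1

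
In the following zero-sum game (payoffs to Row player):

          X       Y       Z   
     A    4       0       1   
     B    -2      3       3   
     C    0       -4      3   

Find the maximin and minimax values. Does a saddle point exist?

Maximin = 0, Minimax = 3, Saddle: False

Work:
Row minimums: [0, -2, -4] → maximin = 0
Column maximums: [4, 3, 3] → minimax = 3
No saddle point (maximin ≠ minimax). Mixed strategy needed.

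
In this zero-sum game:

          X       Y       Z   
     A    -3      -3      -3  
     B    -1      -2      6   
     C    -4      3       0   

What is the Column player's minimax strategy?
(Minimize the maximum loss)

Column should play X, value = -1

Work:
Column player minimizes Row's maximum payoff:
Column X: max payoff to Row = -1
Column Y: max payoff to Row = 3
Column Z: max payoff to Row = 6
Minimum is -1, achieved by column X.
Minimax strategy: X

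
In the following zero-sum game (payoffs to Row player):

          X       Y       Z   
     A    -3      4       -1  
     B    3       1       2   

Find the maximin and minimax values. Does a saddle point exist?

Maximin = 1, Minimax = 2, Saddle: False

Work:
Row minimums: [-3, 1] → maximin = 1
Column maximums: [3, 4, 2] → minimax = 2
No saddle point (maximin ≠ minimax). Mixed strategy needed.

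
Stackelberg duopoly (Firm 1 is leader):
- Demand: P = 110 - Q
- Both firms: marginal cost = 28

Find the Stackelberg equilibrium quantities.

q₁* (leader) = 41.0, q₂* (follower) = 20.5

Work:
Follower's reaction: q₂ = (a - c - q₁)/2
Leader substitutes: π₁ = q₁·(a - q₁ - (a-c-q₁)/2 - c)
FOC: q₁* = (110 - 28)/2 = 41.00
Then: q₂* = (110 - 28 - 41.0)/2 = 20.50
Leader has first-mover advantage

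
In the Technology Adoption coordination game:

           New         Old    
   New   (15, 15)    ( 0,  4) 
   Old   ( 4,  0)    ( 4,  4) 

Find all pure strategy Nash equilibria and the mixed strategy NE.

Pure NE: (New, New) and (Old, Old); Mixed NE: p = 0.2667, q = 0.2667

Work:
Check pure NE:
(New, New): (15, 15) - no unilateral deviation beneficial
(Old, Old): (4, 4) - no unilateral deviation beneficial
Mixed NE: P1 plays New with p = 0.2667, P2 plays New with q = 0.2667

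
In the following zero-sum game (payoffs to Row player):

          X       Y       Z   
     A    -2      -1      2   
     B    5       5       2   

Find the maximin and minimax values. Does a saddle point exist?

Maximin = 2, Minimax = 2, Saddle: True

Work:
Row minimums: [-2, 2] → maximin = 2
Column maximums: [5, 5, 2] → minimax = 2
Saddle point exists! Game value = 2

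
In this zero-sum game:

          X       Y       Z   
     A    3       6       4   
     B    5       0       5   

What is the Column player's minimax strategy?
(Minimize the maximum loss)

Column should play X or Z (all achieve the minimum), value = 5

Work:
Column player minimizes Row's maximum payoff:
Column X: max payoff to Row = 5
Column Y: max payoff to Row = 6
Column Z: max payoff to Row = 5
Minimum is 5, achieved by columns X, Z (tied).
Each of X or Z is a minimax strategy.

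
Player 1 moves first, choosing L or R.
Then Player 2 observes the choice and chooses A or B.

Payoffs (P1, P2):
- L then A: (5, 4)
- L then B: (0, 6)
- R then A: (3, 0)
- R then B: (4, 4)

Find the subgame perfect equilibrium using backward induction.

P1 plays R, P2 plays B after L and B after R; Payoff (4, 4)

Work:
Backward induction:
After L: P2 chooses B → P1 gets 0
After R: P2 chooses B → P1 gets 4
P1 chooses R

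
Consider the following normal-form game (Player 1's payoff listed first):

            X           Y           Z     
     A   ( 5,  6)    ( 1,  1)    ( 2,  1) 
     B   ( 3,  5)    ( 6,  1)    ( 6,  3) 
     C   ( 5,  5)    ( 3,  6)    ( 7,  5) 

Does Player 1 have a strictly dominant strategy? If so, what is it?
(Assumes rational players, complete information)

No strictly dominant strategy exists for Player 1

Work:
A strategy strictly dominates another if it gives a strictly higher payoff against every opponent action. Compare each pair of P1's strategies column-by-column:
  A vs B: [5 vs 3, 1 vs 6, 2 vs 6] → A does not strictly dominate B (column Y: 1 ≤ 6)
  A vs C: [5 vs 5, 1 vs 3, 2 vs 7] → A does not strictly dominate C (column X: 5 ≤ 5)
  B vs A: [3 vs 5, 6 vs 1, 6 vs 2] → B does not strictly dominate A (column X: 3 ≤ 5)
  B vs C: [3 vs 5, 6 vs 3, 6 vs 7] → B does not strictly dominate C (column X: 3 ≤ 5)
  C vs A: [5 vs 5, 3 vs 1, 7 vs 2] → C does not strictly dominate A (column X: 5 ≤ 5)
  C vs B: [5 vs 3, 3 vs 6, 7 vs 6] → C does not strictly dominate B (column Y: 3 ≤ 6)
No single strategy strictly dominates all others → no strictly dominant strategy.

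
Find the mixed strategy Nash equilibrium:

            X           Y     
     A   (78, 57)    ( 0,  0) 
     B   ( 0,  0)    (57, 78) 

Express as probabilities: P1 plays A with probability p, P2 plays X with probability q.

p = 0.5778, q = 0.4222

Work:
Find probabilities that make opponent indifferent:
P2 chooses q to make P1 indifferent between A and B
P1 chooses p to make P2 indifferent between X and Y
Mixed NE: P1 plays (A: 0.5778, B: 0.4222), P2 plays (X: 0.4222, Y: 0.5778)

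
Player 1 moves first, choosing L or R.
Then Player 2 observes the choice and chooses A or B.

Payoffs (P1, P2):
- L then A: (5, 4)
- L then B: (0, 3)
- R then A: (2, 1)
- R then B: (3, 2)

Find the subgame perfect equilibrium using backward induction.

P1 plays L, P2 plays A after L and B after R; Payoff (5, 4)

Work:
Backward induction:
After L: P2 chooses A → P1 gets 5
After R: P2 chooses B → P1 gets 3
P1 chooses L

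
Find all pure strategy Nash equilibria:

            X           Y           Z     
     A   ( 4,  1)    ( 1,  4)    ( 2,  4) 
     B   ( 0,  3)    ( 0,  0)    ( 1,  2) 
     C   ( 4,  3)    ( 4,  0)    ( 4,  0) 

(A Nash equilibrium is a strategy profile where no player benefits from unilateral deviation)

Nash equilibrium: (C, X)

Work:
Best responses:
  P1 vs X: payoffs [4, 0, 4] → best response A/C (payoff 4)
  P1 vs Y: payoffs [1, 0, 4] → best response C (payoff 4)
  P1 vs Z: payoffs [2, 1, 4] → best response C (payoff 4)
  P2 vs A: payoffs [1, 4, 4] → best response Y/Z (payoff 4)
  P2 vs B: payoffs [3, 0, 2] → best response X (payoff 3)
  P2 vs C: payoffs [3, 0, 0] → best response X (payoff 3)
Mutual best responses: (C,X) → Nash equilibria.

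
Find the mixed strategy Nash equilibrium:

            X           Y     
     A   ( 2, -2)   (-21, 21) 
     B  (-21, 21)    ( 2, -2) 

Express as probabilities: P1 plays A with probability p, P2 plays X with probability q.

p = 0.5, q = 0.5

Work:
Find probabilities that make opponent indifferent:
P2 chooses q to make P1 indifferent between A and B
P1 chooses p to make P2 indifferent between X and Y
Mixed NE: P1 plays (A: 0.5, B: 0.5), P2 plays (X: 0.5, Y: 0.5)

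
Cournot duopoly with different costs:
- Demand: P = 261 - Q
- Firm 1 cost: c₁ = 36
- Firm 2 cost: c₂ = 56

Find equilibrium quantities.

q₁* = 81.67, q₂* = 61.67

Work:
Reaction: q₁ = (261 - 36 - q₂)/2
Reaction: q₂ = (261 - 56 - q₁)/2
Solve simultaneously:
q₁* = (261 - 2×36 + 56)/3 = 81.67
q₂* = (261 - 2×56 + 36)/3 = 61.67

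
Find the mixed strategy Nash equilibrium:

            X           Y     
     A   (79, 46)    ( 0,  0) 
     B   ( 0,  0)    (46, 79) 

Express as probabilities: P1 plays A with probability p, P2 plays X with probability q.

p = 0.632, q = 0.368

Work:
Find probabilities that make opponent indifferent:
P2 chooses q to make P1 indifferent between A and B
P1 chooses p to make P2 indifferent between X and Y
Mixed NE: P1 plays (A: 0.632, B: 0.368), P2 plays (X: 0.368, Y: 0.632)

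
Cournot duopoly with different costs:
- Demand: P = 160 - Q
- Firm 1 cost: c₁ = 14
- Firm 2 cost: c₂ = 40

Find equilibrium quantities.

q₁* = 57.33, q₂* = 31.33

Work:
Reaction: q₁ = (160 - 14 - q₂)/2
Reaction: q₂ = (160 - 40 - q₁)/2
Solve simultaneously:
q₁* = (160 - 2×14 + 40)/3 = 57.33
q₂* = (160 - 2×40 + 14)/3 = 31.33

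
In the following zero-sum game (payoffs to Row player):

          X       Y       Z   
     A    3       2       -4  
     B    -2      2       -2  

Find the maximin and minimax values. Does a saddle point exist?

Maximin = -2, Minimax = -2, Saddle: True

Work:
Row minimums: [-4, -2] → maximin = -2
Column maximums: [3, 2, -2] → minimax = -2
Saddle point exists! Game value = -2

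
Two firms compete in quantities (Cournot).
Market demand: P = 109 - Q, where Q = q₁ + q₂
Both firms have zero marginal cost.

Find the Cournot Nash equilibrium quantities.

q₁* = q₂* = 36.33; P* = 36.33

Work:
Profit: π_i = P·q_i = (a - q_i - q_j)·q_i
FOC: ∂π_i/∂q_i = a - 2q_i - q_j = 0
Reaction function: q_i = (109 - q_j)/2
Symmetry: q* = 109/3 = 36.33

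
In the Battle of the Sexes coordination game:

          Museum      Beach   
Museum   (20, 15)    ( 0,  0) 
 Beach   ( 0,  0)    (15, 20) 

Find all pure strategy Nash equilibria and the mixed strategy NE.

Pure NE: (Museum, Museum) and (Beach, Beach); Mixed NE: p = 0.5714, q = 0.4286

Work:
Check pure NE:
(Museum, Museum): (20, 15) - no unilateral deviation beneficial
(Beach, Beach): (15, 20) - no unilateral deviation beneficial
Mixed NE: P1 plays Museum with p = 0.5714, P2 plays Museum with q = 0.4286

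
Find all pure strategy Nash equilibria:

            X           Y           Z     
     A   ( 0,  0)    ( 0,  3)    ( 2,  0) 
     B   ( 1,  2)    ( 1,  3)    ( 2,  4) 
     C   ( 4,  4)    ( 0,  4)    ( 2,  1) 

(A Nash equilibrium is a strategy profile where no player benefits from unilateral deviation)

Nash equilibrium: (B, Z), (C, X)

Work:
Best responses:
  P1 vs X: payoffs [0, 1, 4] → best response C (payoff 4)
  P1 vs Y: payoffs [0, 1, 0] → best response B (payoff 1)
  P1 vs Z: payoffs [2, 2, 2] → best response A/B/C (payoff 2)
  P2 vs A: payoffs [0, 3, 0] → best response Y (payoff 3)
  P2 vs B: payoffs [2, 3, 4] → best response Z (payoff 4)
  P2 vs C: payoffs [4, 4, 1] → best response X/Y (payoff 4)
Mutual best responses: (B,Z), (C,X) → Nash equilibria.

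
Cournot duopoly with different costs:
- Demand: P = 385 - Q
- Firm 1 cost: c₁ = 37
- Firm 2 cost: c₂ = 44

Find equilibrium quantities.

q₁* = 118.33, q₂* = 111.33

Work:
Reaction: q₁ = (385 - 37 - q₂)/2
Reaction: q₂ = (385 - 44 - q₁)/2
Solve simultaneously:
q₁* = (385 - 2×37 + 44)/3 = 118.33
q₂* = (385 - 2×44 + 37)/3 = 111.33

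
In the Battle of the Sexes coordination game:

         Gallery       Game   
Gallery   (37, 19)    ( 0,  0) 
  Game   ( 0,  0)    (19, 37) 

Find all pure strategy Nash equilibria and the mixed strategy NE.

Pure NE: (Gallery, Gallery) and (Game, Game); Mixed NE: p = 0.6607, q = 0.3393

Work:
Check pure NE:
(Gallery, Gallery): (37, 19) - no unilateral deviation beneficial
(Game, Game): (19, 37) - no unilateral deviation beneficial
Mixed NE: P1 plays Gallery with p = 0.6607, P2 plays Gallery with q = 0.3393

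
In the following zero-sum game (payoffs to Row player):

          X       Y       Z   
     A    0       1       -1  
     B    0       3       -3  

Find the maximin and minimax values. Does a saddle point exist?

Maximin = -1, Minimax = -1, Saddle: True

Work:
Row minimums: [-1, -3] → maximin = -1
Column maximums: [0, 3, -1] → minimax = -1
Saddle point exists! Game value = -1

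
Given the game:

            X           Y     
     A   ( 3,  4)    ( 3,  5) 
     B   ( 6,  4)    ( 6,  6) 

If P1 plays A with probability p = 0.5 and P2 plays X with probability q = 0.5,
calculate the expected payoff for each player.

E[P1] = 4.5, E[P2] = 4.75

Work:
E[P1] = p·q·π₁(A,X) + p·(1-q)·π₁(A,Y) + (1-p)·q·π₁(B,X) + (1-p)·(1-q)·π₁(B,Y)
= 0.5·0.5·3 + 0.5·0.5·3 + 0.5·0.5·6 + 0.5·0.5·6
= 4.5

E[P2] = 4.75 (similar calculation)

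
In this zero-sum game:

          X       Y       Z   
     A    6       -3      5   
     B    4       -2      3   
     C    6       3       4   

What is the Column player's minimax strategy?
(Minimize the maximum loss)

Column should play Y, value = 3

Work:
Column player minimizes Row's maximum payoff:
Column X: max payoff to Row = 6
Column Y: max payoff to Row = 3
Column Z: max payoff to Row = 5
Minimum is 3, achieved by column Y.
Minimax strategy: Y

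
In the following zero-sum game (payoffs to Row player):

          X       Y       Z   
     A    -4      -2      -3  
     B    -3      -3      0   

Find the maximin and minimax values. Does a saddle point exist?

Maximin = -3, Minimax = -3, Saddle: True

Work:
Row minimums: [-4, -3] → maximin = -3
Column maximums: [-3, -2, 0] → minimax = -3
Saddle point exists! Game value = -3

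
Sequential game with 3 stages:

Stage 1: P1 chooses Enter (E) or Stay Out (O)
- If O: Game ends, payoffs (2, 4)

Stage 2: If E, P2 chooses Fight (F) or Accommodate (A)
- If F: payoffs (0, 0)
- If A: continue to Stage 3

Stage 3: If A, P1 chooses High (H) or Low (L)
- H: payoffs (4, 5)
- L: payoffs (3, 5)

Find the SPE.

SPE: (E, A, H); Outcome (4, 5)

Work:
Stage 3: P1 chooses H (4 vs 3)
Stage 2: P2: F->0, A->5 (anticipating H). Choose A
Stage 1: P1: O->2, E->4 (anticipating A, H). Choose E
SPE path: E -> A -> H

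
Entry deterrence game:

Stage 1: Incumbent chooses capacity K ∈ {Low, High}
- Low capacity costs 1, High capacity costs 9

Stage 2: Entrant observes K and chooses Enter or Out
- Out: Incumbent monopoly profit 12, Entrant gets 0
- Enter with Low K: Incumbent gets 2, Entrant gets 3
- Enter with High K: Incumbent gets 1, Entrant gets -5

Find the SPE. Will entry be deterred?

SPE: (High, Enter|Low, Out|High); Entry deterred. Incumbent net profit = 3

Work:
After Low K: Entrant enters (3 > 0)
After High K: Entrant stays out (-5 < 0)
Incumbent: Low → 2−1=1, High → 12−9=3
Incumbent chooses High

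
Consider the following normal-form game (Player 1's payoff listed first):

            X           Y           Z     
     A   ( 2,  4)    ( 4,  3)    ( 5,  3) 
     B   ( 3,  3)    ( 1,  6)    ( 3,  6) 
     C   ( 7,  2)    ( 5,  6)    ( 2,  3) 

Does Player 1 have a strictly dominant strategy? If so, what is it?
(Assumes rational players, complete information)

No strictly dominant strategy exists for Player 1

Work:
A strategy strictly dominates another if it gives a strictly higher payoff against every opponent action. Compare each pair of P1's strategies column-by-column:
  A vs B: [2 vs 3, 4 vs 1, 5 vs 3] → A does not strictly dominate B (column X: 2 ≤ 3)
  A vs C: [2 vs 7, 4 vs 5, 5 vs 2] → A does not strictly dominate C (column X: 2 ≤ 7)
  B vs A: [3 vs 2, 1 vs 4, 3 vs 5] → B does not strictly dominate A (column Y: 1 ≤ 4)
  B vs C: [3 vs 7, 1 vs 5, 3 vs 2] → B does not strictly dominate C (column X: 3 ≤ 7)
  C vs A: [7 vs 2, 5 vs 4, 2 vs 5] → C does not strictly dominate A (column Z: 2 ≤ 5)
  C vs B: [7 vs 3, 5 vs 1, 2 vs 3] → C does not strictly dominate B (column Z: 2 ≤ 3)
No single strategy strictly dominates all others → no strictly dominant strategy.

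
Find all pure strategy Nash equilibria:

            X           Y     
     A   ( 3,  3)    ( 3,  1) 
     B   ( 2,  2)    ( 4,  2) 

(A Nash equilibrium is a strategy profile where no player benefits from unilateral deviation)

Nash equilibrium: (A, X), (B, Y)

Work:
Best responses:
  P1 vs X: payoffs [3, 2] → best response A (payoff 3)
  P1 vs Y: payoffs [3, 4] → best response B (payoff 4)
  P2 vs A: payoffs [3, 1] → best response X (payoff 3)
  P2 vs B: payoffs [2, 2] → best response X/Y (payoff 2)
Mutual best responses: (A,X), (B,Y) → Nash equilibria.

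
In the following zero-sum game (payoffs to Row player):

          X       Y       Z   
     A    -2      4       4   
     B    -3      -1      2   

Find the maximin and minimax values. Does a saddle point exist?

Maximin = -2, Minimax = -2, Saddle: True

Work:
Row minimums: [-2, -3] → maximin = -2
Column maximums: [-2, 4, 4] → minimax = -2
Saddle point exists! Game value = -2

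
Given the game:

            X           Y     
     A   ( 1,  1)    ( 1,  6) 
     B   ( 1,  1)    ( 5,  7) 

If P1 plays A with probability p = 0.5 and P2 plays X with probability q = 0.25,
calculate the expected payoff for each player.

E[P1] = 2.5, E[P2] = 5.125

Work:
E[P1] = p·q·π₁(A,X) + p·(1-q)·π₁(A,Y) + (1-p)·q·π₁(B,X) + (1-p)·(1-q)·π₁(B,Y)
= 0.5·0.25·1 + 0.5·0.75·1 + 0.5·0.25·1 + 0.5·0.75·5
= 2.5

E[P2] = 5.125 (similar calculation)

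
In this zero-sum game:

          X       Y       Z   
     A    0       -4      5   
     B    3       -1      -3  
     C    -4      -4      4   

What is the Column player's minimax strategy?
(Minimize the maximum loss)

Column should play Y, value = -1

Work:
Column player minimizes Row's maximum payoff:
Column X: max payoff to Row = 3
Column Y: max payoff to Row = -1
Column Z: max payoff to Row = 5
Minimum is -1, achieved by column Y.
Minimax strategy: Y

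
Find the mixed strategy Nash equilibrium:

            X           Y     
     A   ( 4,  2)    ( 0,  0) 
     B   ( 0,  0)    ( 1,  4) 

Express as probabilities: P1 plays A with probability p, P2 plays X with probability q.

p = 0.6667, q = 0.2

Work:
Find probabilities that make opponent indifferent:
P2 chooses q to make P1 indifferent between A and B
P1 chooses p to make P2 indifferent between X and Y
Mixed NE: P1 plays (A: 0.6667, B: 0.3333), P2 plays (X: 0.2, Y: 0.8)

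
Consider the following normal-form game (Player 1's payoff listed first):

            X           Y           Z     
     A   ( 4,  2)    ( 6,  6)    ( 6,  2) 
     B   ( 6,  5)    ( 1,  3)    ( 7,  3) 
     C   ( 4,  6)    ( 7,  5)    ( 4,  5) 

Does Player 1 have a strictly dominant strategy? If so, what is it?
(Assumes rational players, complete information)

No strictly dominant strategy exists for Player 1

Work:
A strategy strictly dominates another if it gives a strictly higher payoff against every opponent action. Compare each pair of P1's strategies column-by-column:
  A vs B: [4 vs 6, 6 vs 1, 6 vs 7] → A does not strictly dominate B (column X: 4 ≤ 6)
  A vs C: [4 vs 4, 6 vs 7, 6 vs 4] → A does not strictly dominate C (column X: 4 ≤ 4)
  B vs A: [6 vs 4, 1 vs 6, 7 vs 6] → B does not strictly dominate A (column Y: 1 ≤ 6)
  B vs C: [6 vs 4, 1 vs 7, 7 vs 4] → B does not strictly dominate C (column Y: 1 ≤ 7)
  C vs A: [4 vs 4, 7 vs 6, 4 vs 6] → C does not strictly dominate A (column X: 4 ≤ 4)
  C vs B: [4 vs 6, 7 vs 1, 4 vs 7] → C does not strictly dominate B (column X: 4 ≤ 6)
No single strategy strictly dominates all others → no strictly dominant strategy.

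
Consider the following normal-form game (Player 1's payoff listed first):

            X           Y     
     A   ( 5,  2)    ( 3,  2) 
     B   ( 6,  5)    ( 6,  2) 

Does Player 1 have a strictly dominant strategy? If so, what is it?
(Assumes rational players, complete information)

Yes, Player 1's strictly dominant strategy is B

Work:
A strategy strictly dominates another if it gives a strictly higher payoff against every opponent action. Compare each pair of P1's strategies column-by-column:
  A vs B: [5 vs 6, 3 vs 6] → A does not strictly dominate B (column X: 5 ≤ 6)
  B vs A: [6 vs 5, 6 vs 3] → B strictly dominates A
B strictly dominates every other strategy → strictly dominant.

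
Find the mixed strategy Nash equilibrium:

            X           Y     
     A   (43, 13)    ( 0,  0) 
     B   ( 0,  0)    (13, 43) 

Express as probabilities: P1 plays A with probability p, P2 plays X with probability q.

p = 0.7679, q = 0.2321

Work:
Find probabilities that make opponent indifferent:
P2 chooses q to make P1 indifferent between A and B
P1 chooses p to make P2 indifferent between X and Y
Mixed NE: P1 plays (A: 0.7679, B: 0.2321), P2 plays (X: 0.2321, Y: 0.7679)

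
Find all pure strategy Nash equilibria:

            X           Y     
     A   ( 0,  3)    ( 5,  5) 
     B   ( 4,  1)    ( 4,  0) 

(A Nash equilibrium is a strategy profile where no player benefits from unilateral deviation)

Nash equilibrium: (A, Y), (B, X)

Work:
Best responses:
  P1 vs X: payoffs [0, 4] → best response B (payoff 4)
  P1 vs Y: payoffs [5, 4] → best response A (payoff 5)
  P2 vs A: payoffs [3, 5] → best response Y (payoff 5)
  P2 vs B: payoffs [1, 0] → best response X (payoff 1)
Mutual best responses: (A,Y), (B,X) → Nash equilibria.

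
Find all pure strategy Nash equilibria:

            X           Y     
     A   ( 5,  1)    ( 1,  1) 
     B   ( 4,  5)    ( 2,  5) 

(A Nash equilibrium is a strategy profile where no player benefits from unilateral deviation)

Nash equilibrium: (A, X), (B, Y)

Work:
Best responses:
  P1 vs X: payoffs [5, 4] → best response A (payoff 5)
  P1 vs Y: payoffs [1, 2] → best response B (payoff 2)
  P2 vs A: payoffs [1, 1] → best response X/Y (payoff 1)
  P2 vs B: payoffs [5, 5] → best response X/Y (payoff 5)
Mutual best responses: (A,X), (B,Y) → Nash equilibria.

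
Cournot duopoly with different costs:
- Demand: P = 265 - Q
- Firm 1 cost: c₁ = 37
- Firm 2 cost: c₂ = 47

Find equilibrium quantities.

q₁* = 79.33, q₂* = 69.33

Work:
Reaction: q₁ = (265 - 37 - q₂)/2
Reaction: q₂ = (265 - 47 - q₁)/2
Solve simultaneously:
q₁* = (265 - 2×37 + 47)/3 = 79.33
q₂* = (265 - 2×47 + 37)/3 = 69.33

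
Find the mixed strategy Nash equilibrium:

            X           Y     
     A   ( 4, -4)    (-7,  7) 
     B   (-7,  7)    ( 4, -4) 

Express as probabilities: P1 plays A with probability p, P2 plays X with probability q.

p = 0.5, q = 0.5

Work:
Find probabilities that make opponent indifferent:
P2 chooses q to make P1 indifferent between A and B
P1 chooses p to make P2 indifferent between X and Y
Mixed NE: P1 plays (A: 0.5, B: 0.5), P2 plays (X: 0.5, Y: 0.5)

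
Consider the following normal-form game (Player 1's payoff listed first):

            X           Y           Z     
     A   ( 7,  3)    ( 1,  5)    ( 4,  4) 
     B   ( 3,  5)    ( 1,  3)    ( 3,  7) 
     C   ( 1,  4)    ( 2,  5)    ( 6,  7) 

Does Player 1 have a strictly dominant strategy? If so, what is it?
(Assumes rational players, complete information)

No strictly dominant strategy exists for Player 1

Work:
A strategy strictly dominates another if it gives a strictly higher payoff against every opponent action. Compare each pair of P1's strategies column-by-column:
  A vs B: [7 vs 3, 1 vs 1, 4 vs 3] → A does not strictly dominate B (column Y: 1 ≤ 1)
  A vs C: [7 vs 1, 1 vs 2, 4 vs 6] → A does not strictly dominate C (column Y: 1 ≤ 2)
  B vs A: [3 vs 7, 1 vs 1, 3 vs 4] → B does not strictly dominate A (column X: 3 ≤ 7)
  B vs C: [3 vs 1, 1 vs 2, 3 vs 6] → B does not strictly dominate C (column Y: 1 ≤ 2)
  C vs A: [1 vs 7, 2 vs 1, 6 vs 4] → C does not strictly dominate A (column X: 1 ≤ 7)
  C vs B: [1 vs 3, 2 vs 1, 6 vs 3] → C does not strictly dominate B (column X: 1 ≤ 3)
No single strategy strictly dominates all others → no strictly dominant strategy.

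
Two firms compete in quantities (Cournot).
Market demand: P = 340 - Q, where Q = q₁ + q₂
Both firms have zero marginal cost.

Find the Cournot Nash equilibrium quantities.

q₁* = q₂* = 113.33; P* = 113.33

Work:
Profit: π_i = P·q_i = (a - q_i - q_j)·q_i
FOC: ∂π_i/∂q_i = a - 2q_i - q_j = 0
Reaction function: q_i = (340 - q_j)/2
Symmetry: q* = 340/3 = 113.33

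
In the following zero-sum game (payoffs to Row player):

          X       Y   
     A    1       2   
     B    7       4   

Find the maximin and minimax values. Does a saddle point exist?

Maximin = 4, Minimax = 4, Saddle: True

Work:
Row minimums: [1, 4] → maximin = 4
Column maximums: [7, 4] → minimax = 4
Saddle point exists! Game value = 4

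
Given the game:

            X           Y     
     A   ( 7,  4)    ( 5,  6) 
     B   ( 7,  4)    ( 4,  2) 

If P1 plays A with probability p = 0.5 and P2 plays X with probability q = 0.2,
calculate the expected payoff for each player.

E[P1] = 5.0, E[P2] = 4.0

Work:
E[P1] = p·q·π₁(A,X) + p·(1-q)·π₁(A,Y) + (1-p)·q·π₁(B,X) + (1-p)·(1-q)·π₁(B,Y)
= 0.5·0.2·7 + 0.5·0.8·5 + 0.5·0.2·7 + 0.5·0.8·4
= 5.0

E[P2] = 4.0 (similar calculation)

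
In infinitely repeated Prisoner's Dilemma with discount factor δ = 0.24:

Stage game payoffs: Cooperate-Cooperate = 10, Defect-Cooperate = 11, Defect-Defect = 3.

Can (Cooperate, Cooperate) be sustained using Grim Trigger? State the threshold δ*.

δ* = 0.125; since δ = 0.24 ≥ 0.125, cooperation can be sustained

Work:
For Grim Trigger:
Cooperate forever: 10/(1-δ)
Defect then punished: 11 + 3·δ/(1-δ)
Need: 10/(1-δ) ≥ 11 + 3·δ/(1-δ)
Solving: δ ≥ (T-R)/(T-P) = (11-10)/(11-3) = 0.125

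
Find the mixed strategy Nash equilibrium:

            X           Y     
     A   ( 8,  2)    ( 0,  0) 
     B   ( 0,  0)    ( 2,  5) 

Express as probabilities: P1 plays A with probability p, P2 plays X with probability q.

p = 0.7143, q = 0.2

Work:
Find probabilities that make opponent indifferent:
P2 chooses q to make P1 indifferent between A and B
P1 chooses p to make P2 indifferent between X and Y
Mixed NE: P1 plays (A: 0.7143, B: 0.2857), P2 plays (X: 0.2, Y: 0.8)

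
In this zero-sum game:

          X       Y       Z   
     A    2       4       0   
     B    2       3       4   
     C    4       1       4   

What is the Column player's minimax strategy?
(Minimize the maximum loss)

Column should play X or Y or Z (all achieve the minimum), value = 4

Work:
Column player minimizes Row's maximum payoff:
Column X: max payoff to Row = 4
Column Y: max payoff to Row = 4
Column Z: max payoff to Row = 4
Minimum is 4, achieved by columns X, Y, Z (tied).
Each of X or Y or Z is a minimax strategy.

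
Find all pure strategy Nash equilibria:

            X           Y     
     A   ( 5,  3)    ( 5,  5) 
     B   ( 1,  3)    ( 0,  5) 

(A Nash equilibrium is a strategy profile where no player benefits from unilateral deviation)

Nash equilibrium: (A, Y)

Work:
Best responses:
  P1 vs X: payoffs [5, 1] → best response A (payoff 5)
  P1 vs Y: payoffs [5, 0] → best response A (payoff 5)
  P2 vs A: payoffs [3, 5] → best response Y (payoff 5)
  P2 vs B: payoffs [3, 5] → best response Y (payoff 5)
Mutual best responses: (A,Y) → Nash equilibria.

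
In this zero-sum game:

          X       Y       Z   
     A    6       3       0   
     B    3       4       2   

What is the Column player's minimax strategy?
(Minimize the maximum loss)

Column should play Z, value = 2

Work:
Column player minimizes Row's maximum payoff:
Column X: max payoff to Row = 6
Column Y: max payoff to Row = 4
Column Z: max payoff to Row = 2
Minimum is 2, achieved by column Z.
Minimax strategy: Z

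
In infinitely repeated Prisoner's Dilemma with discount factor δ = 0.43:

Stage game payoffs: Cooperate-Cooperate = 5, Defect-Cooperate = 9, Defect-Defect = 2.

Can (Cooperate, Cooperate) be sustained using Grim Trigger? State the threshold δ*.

δ* = 0.5714; since δ = 0.43 < 0.5714, cooperation cannot be sustained

Work:
For Grim Trigger:
Cooperate forever: 5/(1-δ)
Defect then punished: 9 + 2·δ/(1-δ)
Need: 5/(1-δ) ≥ 9 + 2·δ/(1-δ)
Solving: δ ≥ (T-R)/(T-P) = (9-5)/(9-2) = 0.5714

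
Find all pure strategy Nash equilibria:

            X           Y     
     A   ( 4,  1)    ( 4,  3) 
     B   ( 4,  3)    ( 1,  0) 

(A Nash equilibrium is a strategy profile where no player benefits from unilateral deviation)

Nash equilibrium: (A, Y), (B, X)

Work:
Best responses:
  P1 vs X: payoffs [4, 4] → best response A/B (payoff 4)
  P1 vs Y: payoffs [4, 1] → best response A (payoff 4)
  P2 vs A: payoffs [1, 3] → best response Y (payoff 3)
  P2 vs B: payoffs [3, 0] → best response X (payoff 3)
Mutual best responses: (A,Y), (B,X) → Nash equilibria.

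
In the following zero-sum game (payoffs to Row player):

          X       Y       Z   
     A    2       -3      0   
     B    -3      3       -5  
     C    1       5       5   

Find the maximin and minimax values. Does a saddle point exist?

Maximin = 1, Minimax = 2, Saddle: False

Work:
Row minimums: [-3, -5, 1] → maximin = 1
Column maximums: [2, 5, 5] → minimax = 2
No saddle point (maximin ≠ minimax). Mixed strategy needed.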